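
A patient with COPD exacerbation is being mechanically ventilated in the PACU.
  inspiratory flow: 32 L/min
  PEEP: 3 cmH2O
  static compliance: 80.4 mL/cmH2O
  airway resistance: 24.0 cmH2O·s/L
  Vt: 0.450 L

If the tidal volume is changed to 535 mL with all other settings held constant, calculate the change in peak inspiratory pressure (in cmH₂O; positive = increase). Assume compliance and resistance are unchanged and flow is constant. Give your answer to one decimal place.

PIP = Vt/C + R·V̇ + PEEP (constant-flow equation of motion).
Only the elastic term changes: ΔPIP = ΔVt / C = (535 − 450) / 80.4 = 1.057 cmH2O.

1.1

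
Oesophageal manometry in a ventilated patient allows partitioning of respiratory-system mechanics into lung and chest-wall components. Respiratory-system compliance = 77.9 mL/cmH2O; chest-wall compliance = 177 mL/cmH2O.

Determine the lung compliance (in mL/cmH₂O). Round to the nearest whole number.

1/CL = 1/Crs − 1/Ccw.
1/CL = 1/77.9 − 1/177 = 0.007187.
CL = 139.14 mL/cmH2O.

139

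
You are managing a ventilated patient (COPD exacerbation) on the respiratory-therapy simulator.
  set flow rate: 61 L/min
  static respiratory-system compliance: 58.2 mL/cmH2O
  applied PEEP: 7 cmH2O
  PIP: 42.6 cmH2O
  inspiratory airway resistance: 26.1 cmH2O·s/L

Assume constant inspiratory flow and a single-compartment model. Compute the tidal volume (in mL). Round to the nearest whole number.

528

Flow: 61 L/min ÷ 60 = 1.0167 L/s.
Equation of motion (constant flow): PIP = Vt/C + R·V̇ + PEEP.
Vt/C = PIP − R·V̇ − PEEP = 42.6 − 26.536 − 7 = 9.064 cmH2O.
Vt = C × 9.064 = 58.2 × 9.064 = 527.52 mL.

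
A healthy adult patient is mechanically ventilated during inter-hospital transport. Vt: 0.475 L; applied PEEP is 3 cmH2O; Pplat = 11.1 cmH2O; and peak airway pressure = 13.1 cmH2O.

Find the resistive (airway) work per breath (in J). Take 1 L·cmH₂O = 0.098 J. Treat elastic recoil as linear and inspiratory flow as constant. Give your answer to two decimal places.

0.09

With constant inspiratory flow the resistive pressure is constant at PIP − Pplat = 13.1 − 11.1 = 2.0 cmH2O, so resistive work = 2.0 × 0.475 = 0.95 L·cmH2O.
× 0.098 J/(L·cmH2O) → 0.0931 J.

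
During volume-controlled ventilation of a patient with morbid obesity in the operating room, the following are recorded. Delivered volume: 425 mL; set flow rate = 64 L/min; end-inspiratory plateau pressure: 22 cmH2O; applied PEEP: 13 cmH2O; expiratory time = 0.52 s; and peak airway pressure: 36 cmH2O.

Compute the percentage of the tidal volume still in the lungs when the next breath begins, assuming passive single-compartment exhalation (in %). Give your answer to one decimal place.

43.2

Flow: 64 L/min ÷ 60 = 1.0667 L/s.
R = (PIP − Pplat)/V̇ = (36 − 22) / 1.0667 = 14.0/1.0667 = 13.125 cmH2O·s/L.
C = Vt/(Pplat − PEEP) = 425.0 / (22 − 13) = 425.0/9.0 = 47.222 mL/cmH2O.
τ = R × C = 13.125 × 0.04722 L/cmH2O = 0.6198 s.
Fraction remaining at end-expiration = e^(−Te/τ) = e^(−0.52/0.6198) = 0.4322 → 43.22%.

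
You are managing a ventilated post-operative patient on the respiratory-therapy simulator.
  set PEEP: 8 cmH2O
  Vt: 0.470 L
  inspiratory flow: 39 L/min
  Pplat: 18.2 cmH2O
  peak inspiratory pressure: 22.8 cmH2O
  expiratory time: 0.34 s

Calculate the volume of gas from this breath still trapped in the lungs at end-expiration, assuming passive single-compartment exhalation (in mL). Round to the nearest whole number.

Flow: 39 L/min ÷ 60 = 0.65 L/s.
R = (PIP − Pplat)/V̇ = (22.8 − 18.2) / 0.65 = 4.6/0.65 = 7.077 cmH2O·s/L.
C = Vt/(Pplat − PEEP) = 470.0 / (18.2 − 8) = 470.0/10.2 = 46.078 mL/cmH2O.
τ = R × C = 7.077 × 0.04608 L/cmH2O = 0.3261 s.
Fraction remaining = e^(−Te/τ) = e^(−0.34/0.3261) = 0.3525.
Trapped volume = 470.0 × 0.3525 = 165.68 mL.

166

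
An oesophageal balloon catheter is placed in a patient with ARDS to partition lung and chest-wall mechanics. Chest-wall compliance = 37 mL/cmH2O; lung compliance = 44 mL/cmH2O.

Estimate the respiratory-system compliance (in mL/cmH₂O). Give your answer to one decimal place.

Lung and chest wall are elastances in series: 1/Crs = 1/CL + 1/Ccw.
1/Crs = 1/44 + 1/37 = 0.04975.
Crs = 20.101 mL/cmH2O.

20.1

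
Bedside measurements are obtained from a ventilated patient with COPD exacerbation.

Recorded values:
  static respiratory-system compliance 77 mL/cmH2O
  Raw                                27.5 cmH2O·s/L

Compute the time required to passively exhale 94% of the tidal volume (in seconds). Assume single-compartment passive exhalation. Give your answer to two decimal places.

τ = R × C = 27.5 × 77 mL/cmH2O = 27.5 × 0.077 L/cmH2O = 2.118 s.
Exhaled fraction f = 1 − e^(−t/τ) → t = −τ·ln(1 − f) = −2.118·ln(0.06) = 5.959 s.

5.96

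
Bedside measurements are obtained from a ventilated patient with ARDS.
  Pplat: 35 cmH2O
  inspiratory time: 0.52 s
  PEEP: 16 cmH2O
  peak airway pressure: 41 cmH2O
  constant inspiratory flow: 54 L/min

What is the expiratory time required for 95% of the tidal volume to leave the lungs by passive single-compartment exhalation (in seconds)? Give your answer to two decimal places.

0.49

Flow: 54 L/min ÷ 60 = 0.9 L/s.
Vt = flow × Ti = 0.9 L/s × 0.52 s × 1000 mL/L = 468.0 mL.
R = (PIP − Pplat)/V̇ = (41 − 35) / 0.9 = 6.0/0.9 = 6.667 cmH2O·s/L.
C = Vt/(Pplat − PEEP) = 468.0 / (35 − 16) = 468.0/19.0 = 24.632 mL/cmH2O.
τ = R × C = 6.667 × 0.02463 L/cmH2O = 0.1642 s.
t = −τ·ln(1 − 0.95) = −0.1642·ln(0.05) = 0.4919 s.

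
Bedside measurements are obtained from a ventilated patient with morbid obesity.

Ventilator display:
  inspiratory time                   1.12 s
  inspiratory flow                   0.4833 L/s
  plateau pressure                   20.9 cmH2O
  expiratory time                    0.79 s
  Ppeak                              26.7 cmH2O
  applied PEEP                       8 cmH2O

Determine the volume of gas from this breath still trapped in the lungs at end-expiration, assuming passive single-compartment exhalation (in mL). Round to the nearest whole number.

113

Vt = flow × Ti = 0.4833 L/s × 1.12 s × 1000 mL/L = 541.3 mL.
R = (PIP − Pplat)/V̇ = (26.7 − 20.9) / 0.4833 = 5.8/0.4833 = 12.001 cmH2O·s/L.
C = Vt/(Pplat − PEEP) = 541.3 / (20.9 − 8) = 541.3/12.9 = 41.961 mL/cmH2O.
τ = R × C = 12.001 × 0.04196 L/cmH2O = 0.5036 s.
Fraction remaining = e^(−Te/τ) = e^(−0.79/0.5036) = 0.2083.
Trapped volume = 541.3 × 0.2083 = 112.75 mL.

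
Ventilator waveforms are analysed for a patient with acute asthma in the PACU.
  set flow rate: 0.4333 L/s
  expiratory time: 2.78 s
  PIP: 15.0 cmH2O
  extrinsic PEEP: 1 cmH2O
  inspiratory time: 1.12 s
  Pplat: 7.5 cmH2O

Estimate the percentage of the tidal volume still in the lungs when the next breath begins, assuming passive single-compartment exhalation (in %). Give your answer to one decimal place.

Vt = flow × Ti = 0.4333 L/s × 1.12 s × 1000 mL/L = 485.3 mL.
R = (PIP − Pplat)/V̇ = (15.0 − 7.5) / 0.4333 = 7.5/0.4333 = 17.309 cmH2O·s/L.
C = Vt/(Pplat − PEEP) = 485.3 / (7.5 − 1) = 485.3/6.5 = 74.662 mL/cmH2O.
τ = R × C = 17.309 × 0.07466 L/cmH2O = 1.292 s.
Fraction remaining at end-expiration = e^(−Te/τ) = e^(−2.78/1.292) = 0.1163 → 11.63%.

11.6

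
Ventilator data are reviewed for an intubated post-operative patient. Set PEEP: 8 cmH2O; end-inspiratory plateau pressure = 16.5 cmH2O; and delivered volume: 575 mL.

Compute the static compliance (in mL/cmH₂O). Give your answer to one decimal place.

67.6

Cstat = Vt / (Pplat − PEEP) = 575 / (16.5 − 8) = 575 / 8.5 = 67.647 mL/cmH2O.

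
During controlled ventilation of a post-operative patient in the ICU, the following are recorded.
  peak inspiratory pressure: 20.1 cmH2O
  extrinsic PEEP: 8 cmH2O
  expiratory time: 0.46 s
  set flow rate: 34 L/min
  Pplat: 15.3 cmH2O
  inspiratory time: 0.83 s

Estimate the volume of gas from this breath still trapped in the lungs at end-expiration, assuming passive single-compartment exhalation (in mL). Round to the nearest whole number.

Flow: 34 L/min ÷ 60 = 0.5667 L/s.
Vt = flow × Ti = 0.5667 L/s × 0.83 s × 1000 mL/L = 470.36 mL.
R = (PIP − Pplat)/V̇ = (20.1 − 15.3) / 0.5667 = 4.8/0.5667 = 8.47 cmH2O·s/L.
C = Vt/(Pplat − PEEP) = 470.36 / (15.3 − 8) = 470.36/7.3 = 64.433 mL/cmH2O.
τ = R × C = 8.47 × 0.06443 L/cmH2O = 0.5457 s.
Fraction remaining = e^(−Te/τ) = e^(−0.46/0.5457) = 0.4304.
Trapped volume = 470.36 × 0.4304 = 202.44 mL.

202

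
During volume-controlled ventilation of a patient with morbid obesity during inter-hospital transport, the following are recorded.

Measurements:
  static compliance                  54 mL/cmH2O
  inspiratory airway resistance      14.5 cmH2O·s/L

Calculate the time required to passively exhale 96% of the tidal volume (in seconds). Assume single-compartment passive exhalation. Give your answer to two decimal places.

2.52

τ = R × C = 14.5 × 54 mL/cmH2O = 14.5 × 0.054 L/cmH2O = 0.783 s.
Exhaled fraction f = 1 − e^(−t/τ) → t = −τ·ln(1 − f) = −0.783·ln(0.04) = 2.52 s.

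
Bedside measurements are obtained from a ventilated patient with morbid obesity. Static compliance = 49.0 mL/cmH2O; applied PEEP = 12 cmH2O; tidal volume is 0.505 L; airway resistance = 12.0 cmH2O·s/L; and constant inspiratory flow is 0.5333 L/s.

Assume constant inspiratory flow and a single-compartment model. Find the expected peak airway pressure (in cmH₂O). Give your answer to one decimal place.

28.7

Equation of motion (constant flow): PIP = Vt/C + R·V̇ + PEEP.
PIP = 505/49.0 + 12.0×0.5333 + 12 = 10.306 + 6.4 + 12 = 28.706 cmH2O.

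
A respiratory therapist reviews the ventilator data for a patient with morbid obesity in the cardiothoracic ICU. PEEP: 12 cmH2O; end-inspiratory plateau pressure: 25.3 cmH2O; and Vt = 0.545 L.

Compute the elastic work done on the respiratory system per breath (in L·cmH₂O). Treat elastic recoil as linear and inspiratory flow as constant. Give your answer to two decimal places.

Elastic work ≈ ½ × (Pplat − PEEP) × Vt = 0.5 × (25.3 − 12) × 0.545 L = 0.5 × 13.3 × 0.545 = 3.624 L·cmH2O.

3.62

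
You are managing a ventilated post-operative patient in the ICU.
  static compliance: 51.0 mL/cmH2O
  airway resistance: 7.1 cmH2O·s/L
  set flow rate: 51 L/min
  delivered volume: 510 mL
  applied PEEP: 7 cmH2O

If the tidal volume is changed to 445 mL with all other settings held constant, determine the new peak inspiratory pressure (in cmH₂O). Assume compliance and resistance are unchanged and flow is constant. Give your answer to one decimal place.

21.8

Flow: 51 L/min ÷ 60 = 0.85 L/s.
PIP = Vt/C + R·V̇ + PEEP (constant-flow equation of motion).
Only the elastic term changes: ΔPIP = ΔVt / C = (445 − 510) / 51.0 = -1.275 cmH2O.
Original PIP = 510/51.0 + 7.1×0.85 + 7 = 23.035 cmH2O; new PIP = 23.035 + (-1.275) = 21.76 cmH2O.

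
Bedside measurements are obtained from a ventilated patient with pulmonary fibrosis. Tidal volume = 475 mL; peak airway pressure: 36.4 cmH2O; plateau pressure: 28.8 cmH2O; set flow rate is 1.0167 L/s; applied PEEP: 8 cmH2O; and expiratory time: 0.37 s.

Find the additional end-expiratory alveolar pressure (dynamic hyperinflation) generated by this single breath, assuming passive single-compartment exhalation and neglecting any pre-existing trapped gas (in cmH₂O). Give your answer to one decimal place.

R = (PIP − Pplat)/V̇ = (36.4 − 28.8) / 1.0167 = 7.6/1.0167 = 7.475 cmH2O·s/L.
C = Vt/(Pplat − PEEP) = 475.0 / (28.8 − 8) = 475.0/20.8 = 22.837 mL/cmH2O.
τ = R × C = 7.475 × 0.02284 L/cmH2O = 0.1707 s.
Fraction remaining = e^(−Te/τ) = e^(−0.37/0.1707) = 0.1145; trapped volume = 475.0 × 0.1145 = 54.388 mL.
Additional alveolar pressure from trapping ≈ V_trapped / C = 54.388 / 22.837 = 2.382 cmH2O.

2.4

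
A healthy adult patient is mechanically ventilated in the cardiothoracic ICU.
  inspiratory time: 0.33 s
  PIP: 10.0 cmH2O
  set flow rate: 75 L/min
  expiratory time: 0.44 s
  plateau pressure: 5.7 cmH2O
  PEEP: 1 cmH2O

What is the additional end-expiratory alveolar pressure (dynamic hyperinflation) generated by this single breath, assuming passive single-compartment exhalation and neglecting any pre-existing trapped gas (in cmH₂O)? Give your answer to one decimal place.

1.1

Flow: 75 L/min ÷ 60 = 1.25 L/s.
Vt = flow × Ti = 1.25 L/s × 0.33 s × 1000 mL/L = 412.5 mL.
R = (PIP − Pplat)/V̇ = (10.0 − 5.7) / 1.25 = 4.3/1.25 = 3.44 cmH2O·s/L.
C = Vt/(Pplat − PEEP) = 412.5 / (5.7 − 1) = 412.5/4.7 = 87.766 mL/cmH2O.
τ = R × C = 3.44 × 0.08777 L/cmH2O = 0.3019 s.
Fraction remaining = e^(−Te/τ) = e^(−0.44/0.3019) = 0.2328; trapped volume = 412.5 × 0.2328 = 96.03 mL.
Additional alveolar pressure from trapping ≈ V_trapped / C = 96.03 / 87.766 = 1.094 cmH2O.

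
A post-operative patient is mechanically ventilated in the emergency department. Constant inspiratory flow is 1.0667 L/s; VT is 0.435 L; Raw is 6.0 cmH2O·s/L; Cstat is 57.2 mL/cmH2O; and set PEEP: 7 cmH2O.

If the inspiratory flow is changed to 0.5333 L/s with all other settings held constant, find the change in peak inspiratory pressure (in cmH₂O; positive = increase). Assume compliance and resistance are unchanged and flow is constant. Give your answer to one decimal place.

-3.2

PIP = Vt/C + R·V̇ + PEEP (constant-flow equation of motion).
Only the resistive term changes: ΔPIP = R × ΔV̇ = 6.0 × (0.5333 − 1.0667) = 6.0 × -0.5334 = -3.2 cmH2O.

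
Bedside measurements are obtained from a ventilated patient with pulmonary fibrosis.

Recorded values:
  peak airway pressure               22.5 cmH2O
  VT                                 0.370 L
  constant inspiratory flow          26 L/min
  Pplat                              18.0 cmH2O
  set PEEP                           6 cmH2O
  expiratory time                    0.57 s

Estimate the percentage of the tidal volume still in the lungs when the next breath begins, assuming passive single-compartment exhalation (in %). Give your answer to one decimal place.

Flow: 26 L/min ÷ 60 = 0.4333 L/s.
R = (PIP − Pplat)/V̇ = (22.5 − 18.0) / 0.4333 = 4.5/0.4333 = 10.385 cmH2O·s/L.
C = Vt/(Pplat − PEEP) = 370.0 / (18.0 − 6) = 370.0/12.0 = 30.833 mL/cmH2O.
τ = R × C = 10.385 × 0.03083 L/cmH2O = 0.3202 s.
Fraction remaining at end-expiration = e^(−Te/τ) = e^(−0.57/0.3202) = 0.1686 → 16.86%.

16.9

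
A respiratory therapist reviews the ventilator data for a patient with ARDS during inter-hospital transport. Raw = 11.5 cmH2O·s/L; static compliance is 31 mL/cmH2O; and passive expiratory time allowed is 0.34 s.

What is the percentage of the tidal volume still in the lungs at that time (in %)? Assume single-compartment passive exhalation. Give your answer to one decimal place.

τ = R × C = 11.5 × 31 mL/cmH2O = 11.5 × 0.031 L/cmH2O = 0.3565 s.
Passive exhalation: V(t)/V₀ = e^(−t/τ) = e^(−0.34/0.3565) = 0.3853.
Fraction remaining = 0.3853 → 38.53%.

38.5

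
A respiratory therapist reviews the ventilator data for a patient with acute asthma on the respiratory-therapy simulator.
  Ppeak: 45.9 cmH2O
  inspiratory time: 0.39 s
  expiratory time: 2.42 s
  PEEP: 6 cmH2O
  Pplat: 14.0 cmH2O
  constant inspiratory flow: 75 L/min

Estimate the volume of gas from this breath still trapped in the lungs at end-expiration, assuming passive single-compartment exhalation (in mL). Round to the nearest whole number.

103

Flow: 75 L/min ÷ 60 = 1.25 L/s.
Vt = flow × Ti = 1.25 L/s × 0.39 s × 1000 mL/L = 487.5 mL.
R = (PIP − Pplat)/V̇ = (45.9 − 14.0) / 1.25 = 31.9/1.25 = 25.52 cmH2O·s/L.
C = Vt/(Pplat − PEEP) = 487.5 / (14.0 − 6) = 487.5/8.0 = 60.938 mL/cmH2O.
τ = R × C = 25.52 × 0.06094 L/cmH2O = 1.555 s.
Fraction remaining = e^(−Te/τ) = e^(−2.42/1.555) = 0.2109.
Trapped volume = 487.5 × 0.2109 = 102.81 mL.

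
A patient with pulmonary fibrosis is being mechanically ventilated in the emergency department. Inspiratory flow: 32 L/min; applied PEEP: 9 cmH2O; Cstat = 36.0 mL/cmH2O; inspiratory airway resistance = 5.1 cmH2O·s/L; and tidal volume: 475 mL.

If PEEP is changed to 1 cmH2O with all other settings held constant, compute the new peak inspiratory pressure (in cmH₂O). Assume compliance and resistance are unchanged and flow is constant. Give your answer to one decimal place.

16.9

Flow: 32 L/min ÷ 60 = 0.5333 L/s.
PIP = Vt/C + R·V̇ + PEEP (constant-flow equation of motion).
Only the baseline term changes: ΔPIP = ΔPEEP = 1 − 9 = -8.0 cmH2O.
Original PIP = 475/36.0 + 5.1×0.5333 + 9 = 24.914 cmH2O; new PIP = 24.914 + (-8.0) = 16.914 cmH2O.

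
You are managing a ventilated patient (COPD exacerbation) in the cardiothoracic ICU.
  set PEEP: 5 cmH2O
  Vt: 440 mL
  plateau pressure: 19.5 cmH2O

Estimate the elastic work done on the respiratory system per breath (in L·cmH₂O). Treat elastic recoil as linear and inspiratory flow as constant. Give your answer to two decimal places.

3.19

Elastic work ≈ ½ × (Pplat − PEEP) × Vt = 0.5 × (19.5 − 5) × 0.440 L = 0.5 × 14.5 × 0.440 = 3.19 L·cmH2O.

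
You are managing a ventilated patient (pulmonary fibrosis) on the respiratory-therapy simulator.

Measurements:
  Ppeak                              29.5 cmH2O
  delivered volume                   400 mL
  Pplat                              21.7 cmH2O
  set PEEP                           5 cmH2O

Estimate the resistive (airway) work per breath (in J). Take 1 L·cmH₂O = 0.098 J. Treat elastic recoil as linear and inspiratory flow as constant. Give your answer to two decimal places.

With constant inspiratory flow the resistive pressure is constant at PIP − Pplat = 29.5 − 21.7 = 7.8 cmH2O, so resistive work = 7.8 × 0.400 = 3.12 L·cmH2O.
× 0.098 J/(L·cmH2O) → 0.3058 J.

0.31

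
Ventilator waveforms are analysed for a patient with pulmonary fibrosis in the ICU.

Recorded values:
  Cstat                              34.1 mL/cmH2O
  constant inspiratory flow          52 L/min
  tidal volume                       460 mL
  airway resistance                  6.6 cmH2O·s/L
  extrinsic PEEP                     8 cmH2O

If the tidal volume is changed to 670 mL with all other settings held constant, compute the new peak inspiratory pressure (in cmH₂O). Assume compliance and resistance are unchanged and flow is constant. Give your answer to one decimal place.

33.4

Flow: 52 L/min ÷ 60 = 0.8667 L/s.
PIP = Vt/C + R·V̇ + PEEP (constant-flow equation of motion).
Only the elastic term changes: ΔPIP = ΔVt / C = (670 − 460) / 34.1 = 6.158 cmH2O.
Original PIP = 460/34.1 + 6.6×0.8667 + 8 = 27.21 cmH2O; new PIP = 27.21 + (6.158) = 33.368 cmH2O.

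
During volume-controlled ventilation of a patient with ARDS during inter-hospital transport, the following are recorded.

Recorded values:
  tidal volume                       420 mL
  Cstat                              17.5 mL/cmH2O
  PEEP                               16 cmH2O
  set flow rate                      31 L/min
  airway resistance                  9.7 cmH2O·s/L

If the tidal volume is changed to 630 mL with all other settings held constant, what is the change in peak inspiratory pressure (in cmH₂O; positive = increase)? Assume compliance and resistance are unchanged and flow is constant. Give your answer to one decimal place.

12.0

PIP = Vt/C + R·V̇ + PEEP (constant-flow equation of motion).
Only the elastic term changes: ΔPIP = ΔVt / C = (630 − 420) / 17.5 = 12.0 cmH2O.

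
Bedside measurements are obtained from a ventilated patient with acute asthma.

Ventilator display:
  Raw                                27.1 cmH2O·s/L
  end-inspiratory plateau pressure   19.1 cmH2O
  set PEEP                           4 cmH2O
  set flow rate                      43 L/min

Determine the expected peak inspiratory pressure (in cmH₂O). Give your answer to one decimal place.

Flow: 43 L/min ÷ 60 = 0.7167 L/s.
PIP = Pplat + Raw × flow = 19.1 + 27.1 × 0.7167 = 19.1 + 19.423 = 38.523 cmH2O.

38.5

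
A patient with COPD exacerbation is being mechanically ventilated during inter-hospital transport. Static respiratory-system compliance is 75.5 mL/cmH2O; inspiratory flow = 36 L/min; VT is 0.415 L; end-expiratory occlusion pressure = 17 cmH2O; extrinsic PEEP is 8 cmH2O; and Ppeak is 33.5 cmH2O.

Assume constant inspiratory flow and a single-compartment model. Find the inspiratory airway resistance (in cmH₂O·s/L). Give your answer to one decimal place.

18.3

Flow: 36 L/min ÷ 60 = 0.6 L/s.
Total PEEP = 17 cmH2O (set 8 + intrinsic 9); this is the baseline alveolar pressure.
Equation of motion (constant flow): PIP = Vt/C + R·V̇ + PEEP.
R·V̇ = PIP − Vt/C − PEEP = 33.5 − 415/75.5 − 17 = 33.5 − 5.497 − 17 = 11.003 cmH2O.
R = 11.003 / 0.6 = 18.338 cmH2O·s/L.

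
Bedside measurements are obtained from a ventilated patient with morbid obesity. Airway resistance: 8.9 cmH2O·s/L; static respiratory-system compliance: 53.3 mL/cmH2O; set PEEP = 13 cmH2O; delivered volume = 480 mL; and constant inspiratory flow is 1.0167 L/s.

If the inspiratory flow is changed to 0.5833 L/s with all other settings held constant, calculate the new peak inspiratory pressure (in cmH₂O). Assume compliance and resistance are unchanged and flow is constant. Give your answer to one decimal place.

PIP = Vt/C + R·V̇ + PEEP (constant-flow equation of motion).
Only the resistive term changes: ΔPIP = R × ΔV̇ = 8.9 × (0.5833 − 1.0167) = 8.9 × -0.4334 = -3.857 cmH2O.
Original PIP = 480/53.3 + 8.9×1.0167 + 13 = 31.054 cmH2O; new PIP = 31.054 + (-3.857) = 27.197 cmH2O.

27.2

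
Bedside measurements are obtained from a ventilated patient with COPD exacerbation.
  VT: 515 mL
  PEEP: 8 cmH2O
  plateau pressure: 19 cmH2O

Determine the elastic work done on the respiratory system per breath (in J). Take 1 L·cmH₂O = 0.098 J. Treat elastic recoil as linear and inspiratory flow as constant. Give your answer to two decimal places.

0.28

Elastic work ≈ ½ × (Pplat − PEEP) × Vt = 0.5 × (19 − 8) × 0.515 L = 0.5 × 11.0 × 0.515 = 2.833 L·cmH2O.
× 0.098 J/(L·cmH2O) → 0.2776 J.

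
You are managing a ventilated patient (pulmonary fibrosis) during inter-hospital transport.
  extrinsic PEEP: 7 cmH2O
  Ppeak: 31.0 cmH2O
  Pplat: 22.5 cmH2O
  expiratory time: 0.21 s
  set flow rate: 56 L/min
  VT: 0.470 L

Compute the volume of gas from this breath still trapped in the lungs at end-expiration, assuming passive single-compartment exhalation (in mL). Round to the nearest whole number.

Flow: 56 L/min ÷ 60 = 0.9333 L/s.
R = (PIP − Pplat)/V̇ = (31.0 − 22.5) / 0.9333 = 8.5/0.9333 = 9.107 cmH2O·s/L.
C = Vt/(Pplat − PEEP) = 470.0 / (22.5 − 7) = 470.0/15.5 = 30.323 mL/cmH2O.
τ = R × C = 9.107 × 0.03032 L/cmH2O = 0.2761 s.
Fraction remaining = e^(−Te/τ) = e^(−0.21/0.2761) = 0.4674.
Trapped volume = 470.0 × 0.4674 = 219.68 mL.

220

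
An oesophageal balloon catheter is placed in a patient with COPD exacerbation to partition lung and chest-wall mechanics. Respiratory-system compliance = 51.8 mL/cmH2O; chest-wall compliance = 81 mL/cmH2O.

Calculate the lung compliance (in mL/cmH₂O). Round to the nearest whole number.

1/CL = 1/Crs − 1/Ccw.
1/CL = 1/51.8 − 1/81 = 0.006959.
CL = 143.7 mL/cmH2O.

144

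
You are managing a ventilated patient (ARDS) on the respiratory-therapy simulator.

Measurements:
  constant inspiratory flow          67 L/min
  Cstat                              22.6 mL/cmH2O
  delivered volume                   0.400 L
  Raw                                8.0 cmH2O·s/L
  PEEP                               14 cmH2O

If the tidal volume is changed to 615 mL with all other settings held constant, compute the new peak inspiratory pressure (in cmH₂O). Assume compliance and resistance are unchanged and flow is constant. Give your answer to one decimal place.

Flow: 67 L/min ÷ 60 = 1.1167 L/s.
PIP = Vt/C + R·V̇ + PEEP (constant-flow equation of motion).
Only the elastic term changes: ΔPIP = ΔVt / C = (615 − 400) / 22.6 = 9.513 cmH2O.
Original PIP = 400/22.6 + 8.0×1.1167 + 14 = 40.633 cmH2O; new PIP = 40.633 + (9.513) = 50.146 cmH2O.

50.1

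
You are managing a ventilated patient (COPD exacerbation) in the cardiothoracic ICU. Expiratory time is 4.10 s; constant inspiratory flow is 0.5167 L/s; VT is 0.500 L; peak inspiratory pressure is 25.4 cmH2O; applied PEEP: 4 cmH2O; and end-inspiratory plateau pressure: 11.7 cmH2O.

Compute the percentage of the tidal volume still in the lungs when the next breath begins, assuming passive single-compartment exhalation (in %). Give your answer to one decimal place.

R = (PIP − Pplat)/V̇ = (25.4 − 11.7) / 0.5167 = 13.7/0.5167 = 26.514 cmH2O·s/L.
C = Vt/(Pplat − PEEP) = 500.0 / (11.7 − 4) = 500.0/7.7 = 64.935 mL/cmH2O.
τ = R × C = 26.514 × 0.06494 L/cmH2O = 1.722 s.
Fraction remaining at end-expiration = e^(−Te/τ) = e^(−4.10/1.722) = 0.09246 → 9.246%.

9.2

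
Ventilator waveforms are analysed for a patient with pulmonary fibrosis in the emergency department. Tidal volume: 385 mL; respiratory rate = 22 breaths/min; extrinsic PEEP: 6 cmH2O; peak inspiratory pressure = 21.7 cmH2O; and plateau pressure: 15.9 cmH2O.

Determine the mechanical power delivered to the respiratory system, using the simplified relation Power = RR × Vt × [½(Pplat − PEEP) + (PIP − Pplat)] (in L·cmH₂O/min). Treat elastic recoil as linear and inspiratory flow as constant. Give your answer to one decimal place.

91.1

Per-breath work = Vt × [½(Pplat−PEEP) + (PIP−Pplat)] = 0.385 × [0.5×9.9 + 5.8] = 0.385 × 10.75 = 4.139 L·cmH2O.
Power = 22 × 4.139 = 91.058 L·cmH2O/min.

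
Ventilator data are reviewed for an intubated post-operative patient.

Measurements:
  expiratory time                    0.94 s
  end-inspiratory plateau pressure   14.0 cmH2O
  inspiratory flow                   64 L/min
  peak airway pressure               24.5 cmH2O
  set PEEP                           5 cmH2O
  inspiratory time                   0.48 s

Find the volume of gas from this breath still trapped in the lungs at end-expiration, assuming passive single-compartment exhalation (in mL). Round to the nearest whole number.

Flow: 64 L/min ÷ 60 = 1.0667 L/s.
Vt = flow × Ti = 1.0667 L/s × 0.48 s × 1000 mL/L = 512.02 mL.
R = (PIP − Pplat)/V̇ = (24.5 − 14.0) / 1.0667 = 10.5/1.0667 = 9.843 cmH2O·s/L.
C = Vt/(Pplat − PEEP) = 512.02 / (14.0 − 5) = 512.02/9.0 = 56.891 mL/cmH2O.
τ = R × C = 9.843 × 0.05689 L/cmH2O = 0.56 s.
Fraction remaining = e^(−Te/τ) = e^(−0.94/0.56) = 0.1866.
Trapped volume = 512.02 × 0.1866 = 95.543 mL.

96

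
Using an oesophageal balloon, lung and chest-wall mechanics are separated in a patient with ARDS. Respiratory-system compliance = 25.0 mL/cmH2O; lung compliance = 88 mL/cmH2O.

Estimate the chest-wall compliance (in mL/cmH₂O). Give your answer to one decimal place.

34.9

1/Ccw = 1/Crs − 1/CL.
1/Ccw = 1/25.0 − 1/88 = 0.02864.
Ccw = 34.916 mL/cmH2O.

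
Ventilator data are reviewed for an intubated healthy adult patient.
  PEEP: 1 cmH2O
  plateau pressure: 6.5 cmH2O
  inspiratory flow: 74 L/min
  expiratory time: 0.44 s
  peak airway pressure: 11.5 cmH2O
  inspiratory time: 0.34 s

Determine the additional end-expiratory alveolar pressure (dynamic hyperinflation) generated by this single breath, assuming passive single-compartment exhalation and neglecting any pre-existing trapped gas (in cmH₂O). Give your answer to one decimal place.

Flow: 74 L/min ÷ 60 = 1.2333 L/s.
Vt = flow × Ti = 1.2333 L/s × 0.34 s × 1000 mL/L = 419.32 mL.
R = (PIP − Pplat)/V̇ = (11.5 − 6.5) / 1.2333 = 5.0/1.2333 = 4.054 cmH2O·s/L.
C = Vt/(Pplat − PEEP) = 419.32 / (6.5 − 1) = 419.32/5.5 = 76.24 mL/cmH2O.
τ = R × C = 4.054 × 0.07624 L/cmH2O = 0.3091 s.
Fraction remaining = e^(−Te/τ) = e^(−0.44/0.3091) = 0.2409; trapped volume = 419.32 × 0.2409 = 101.01 mL.
Additional alveolar pressure from trapping ≈ V_trapped / C = 101.01 / 76.24 = 1.325 cmH2O.

1.3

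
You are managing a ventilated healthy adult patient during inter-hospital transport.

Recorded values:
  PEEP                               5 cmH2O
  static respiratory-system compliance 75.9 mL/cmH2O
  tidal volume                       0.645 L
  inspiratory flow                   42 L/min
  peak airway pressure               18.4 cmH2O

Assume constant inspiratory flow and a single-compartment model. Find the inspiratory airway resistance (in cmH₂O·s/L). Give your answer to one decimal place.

Flow: 42 L/min ÷ 60 = 0.7 L/s.
Equation of motion (constant flow): PIP = Vt/C + R·V̇ + PEEP.
R·V̇ = PIP − Vt/C − PEEP = 18.4 − 645/75.9 − 5 = 18.4 − 8.498 − 5 = 4.902 cmH2O.
R = 4.902 / 0.7 = 7.003 cmH2O·s/L.

7.0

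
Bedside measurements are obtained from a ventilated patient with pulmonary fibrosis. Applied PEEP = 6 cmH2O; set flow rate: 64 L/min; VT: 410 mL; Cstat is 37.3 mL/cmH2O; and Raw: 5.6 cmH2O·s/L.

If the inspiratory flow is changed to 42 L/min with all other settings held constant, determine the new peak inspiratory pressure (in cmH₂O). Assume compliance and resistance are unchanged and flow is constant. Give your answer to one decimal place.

20.9

Flow: 64 L/min ÷ 60 = 1.0667 L/s.
New flow: 42 L/min ÷ 60 = 0.7 L/s.
PIP = Vt/C + R·V̇ + PEEP (constant-flow equation of motion).
Only the resistive term changes: ΔPIP = R × ΔV̇ = 5.6 × (0.7 − 1.0667) = 5.6 × -0.3667 = -2.054 cmH2O.
Original PIP = 410/37.3 + 5.6×1.0667 + 6 = 22.965 cmH2O; new PIP = 22.965 + (-2.054) = 20.911 cmH2O.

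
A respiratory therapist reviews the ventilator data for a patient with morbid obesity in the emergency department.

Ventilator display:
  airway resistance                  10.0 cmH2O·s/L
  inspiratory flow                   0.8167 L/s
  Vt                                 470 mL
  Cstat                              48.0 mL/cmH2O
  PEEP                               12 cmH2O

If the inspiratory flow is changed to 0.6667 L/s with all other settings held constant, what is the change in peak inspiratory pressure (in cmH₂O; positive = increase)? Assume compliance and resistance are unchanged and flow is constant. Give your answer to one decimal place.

-1.5

PIP = Vt/C + R·V̇ + PEEP (constant-flow equation of motion).
Only the resistive term changes: ΔPIP = R × ΔV̇ = 10.0 × (0.6667 − 0.8167) = 10.0 × -0.15 = -1.5 cmH2O.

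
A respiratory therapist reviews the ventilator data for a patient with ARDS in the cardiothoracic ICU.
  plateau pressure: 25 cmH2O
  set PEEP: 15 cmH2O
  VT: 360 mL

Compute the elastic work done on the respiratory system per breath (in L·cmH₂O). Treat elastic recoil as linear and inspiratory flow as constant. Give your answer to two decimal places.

Elastic work ≈ ½ × (Pplat − PEEP) × Vt = 0.5 × (25 − 15) × 0.360 L = 0.5 × 10.0 × 0.360 = 1.8 L·cmH2O.

1.80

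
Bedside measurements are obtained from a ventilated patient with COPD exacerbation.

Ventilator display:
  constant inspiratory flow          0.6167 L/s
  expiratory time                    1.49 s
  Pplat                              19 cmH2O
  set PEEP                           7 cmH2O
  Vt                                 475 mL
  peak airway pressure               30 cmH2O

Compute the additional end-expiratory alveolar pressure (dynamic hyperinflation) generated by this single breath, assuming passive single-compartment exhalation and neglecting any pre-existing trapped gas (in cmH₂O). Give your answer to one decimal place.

R = (PIP − Pplat)/V̇ = (30 − 19) / 0.6167 = 11.0/0.6167 = 17.837 cmH2O·s/L.
C = Vt/(Pplat − PEEP) = 475.0 / (19 − 7) = 475.0/12.0 = 39.583 mL/cmH2O.
τ = R × C = 17.837 × 0.03958 L/cmH2O = 0.706 s.
Fraction remaining = e^(−Te/τ) = e^(−1.49/0.706) = 0.1212; trapped volume = 475.0 × 0.1212 = 57.57 mL.
Additional alveolar pressure from trapping ≈ V_trapped / C = 57.57 / 39.583 = 1.454 cmH2O.

1.5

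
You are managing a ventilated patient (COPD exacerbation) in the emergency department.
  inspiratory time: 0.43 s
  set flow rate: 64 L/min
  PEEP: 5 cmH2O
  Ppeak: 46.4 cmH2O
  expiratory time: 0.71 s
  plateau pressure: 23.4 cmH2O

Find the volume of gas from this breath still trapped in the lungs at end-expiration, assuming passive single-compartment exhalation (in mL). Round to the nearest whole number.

Flow: 64 L/min ÷ 60 = 1.0667 L/s.
Vt = flow × Ti = 1.0667 L/s × 0.43 s × 1000 mL/L = 458.68 mL.
R = (PIP − Pplat)/V̇ = (46.4 − 23.4) / 1.0667 = 23.0/1.0667 = 21.562 cmH2O·s/L.
C = Vt/(Pplat − PEEP) = 458.68 / (23.4 − 5) = 458.68/18.4 = 24.928 mL/cmH2O.
τ = R × C = 21.562 × 0.02493 L/cmH2O = 0.5375 s.
Fraction remaining = e^(−Te/τ) = e^(−0.71/0.5375) = 0.2669.
Trapped volume = 458.68 × 0.2669 = 122.42 mL.

122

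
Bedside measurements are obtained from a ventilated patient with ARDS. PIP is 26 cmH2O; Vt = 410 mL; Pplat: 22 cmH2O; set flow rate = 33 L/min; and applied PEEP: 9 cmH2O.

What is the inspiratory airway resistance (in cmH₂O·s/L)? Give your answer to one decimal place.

Flow: 33 L/min ÷ 60 = 0.55 L/s.
Raw = (PIP − Pplat) / flow = (26 − 22) / 0.55 = 4.0 / 0.55 = 7.273 cmH2O·s/L.

7.3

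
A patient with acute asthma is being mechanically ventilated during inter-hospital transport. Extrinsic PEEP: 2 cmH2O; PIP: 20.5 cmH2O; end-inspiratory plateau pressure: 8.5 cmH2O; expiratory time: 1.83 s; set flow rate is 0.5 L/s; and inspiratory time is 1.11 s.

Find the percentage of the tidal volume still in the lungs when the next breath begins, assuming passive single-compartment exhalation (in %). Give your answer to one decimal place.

Vt = flow × Ti = 0.5 L/s × 1.11 s × 1000 mL/L = 555.0 mL.
R = (PIP − Pplat)/V̇ = (20.5 − 8.5) / 0.5 = 12.0/0.5 = 24.0 cmH2O·s/L.
C = Vt/(Pplat − PEEP) = 555.0 / (8.5 − 2) = 555.0/6.5 = 85.385 mL/cmH2O.
τ = R × C = 24.0 × 0.08539 L/cmH2O = 2.049 s.
Fraction remaining at end-expiration = e^(−Te/τ) = e^(−1.83/2.049) = 0.4094 → 40.94%.

40.9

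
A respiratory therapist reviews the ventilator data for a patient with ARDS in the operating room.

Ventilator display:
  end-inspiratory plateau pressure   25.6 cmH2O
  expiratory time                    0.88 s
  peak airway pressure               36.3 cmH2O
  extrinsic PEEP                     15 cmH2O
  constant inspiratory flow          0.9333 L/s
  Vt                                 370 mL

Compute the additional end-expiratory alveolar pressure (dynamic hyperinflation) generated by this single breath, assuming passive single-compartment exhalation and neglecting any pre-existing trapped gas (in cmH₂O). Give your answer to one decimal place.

1.2

R = (PIP − Pplat)/V̇ = (36.3 − 25.6) / 0.9333 = 10.7/0.9333 = 11.465 cmH2O·s/L.
C = Vt/(Pplat − PEEP) = 370.0 / (25.6 − 15) = 370.0/10.6 = 34.906 mL/cmH2O.
τ = R × C = 11.465 × 0.03491 L/cmH2O = 0.4002 s.
Fraction remaining = e^(−Te/τ) = e^(−0.88/0.4002) = 0.1109; trapped volume = 370.0 × 0.1109 = 41.033 mL.
Additional alveolar pressure from trapping ≈ V_trapped / C = 41.033 / 34.906 = 1.176 cmH2O.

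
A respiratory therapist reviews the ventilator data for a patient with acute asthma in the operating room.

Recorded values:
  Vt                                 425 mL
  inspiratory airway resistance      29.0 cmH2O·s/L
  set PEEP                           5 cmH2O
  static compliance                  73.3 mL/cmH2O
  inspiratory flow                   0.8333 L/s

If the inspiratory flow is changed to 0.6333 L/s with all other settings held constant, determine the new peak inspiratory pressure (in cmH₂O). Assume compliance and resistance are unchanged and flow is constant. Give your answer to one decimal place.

29.2

PIP = Vt/C + R·V̇ + PEEP (constant-flow equation of motion).
Only the resistive term changes: ΔPIP = R × ΔV̇ = 29.0 × (0.6333 − 0.8333) = 29.0 × -0.2 = -5.8 cmH2O.
Original PIP = 425/73.3 + 29.0×0.8333 + 5 = 34.964 cmH2O; new PIP = 34.964 + (-5.8) = 29.164 cmH2O.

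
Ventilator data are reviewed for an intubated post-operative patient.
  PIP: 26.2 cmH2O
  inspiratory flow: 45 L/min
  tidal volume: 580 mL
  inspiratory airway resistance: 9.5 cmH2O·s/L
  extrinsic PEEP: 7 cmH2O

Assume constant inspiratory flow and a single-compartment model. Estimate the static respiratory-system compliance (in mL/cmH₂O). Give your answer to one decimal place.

Flow: 45 L/min ÷ 60 = 0.75 L/s.
Equation of motion (constant flow): PIP = Vt/C + R·V̇ + PEEP.
Vt/C = PIP − R·V̇ − PEEP = 26.2 − 9.5×0.75 − 7 = 26.2 − 7.125 − 7 = 12.075 cmH2O.
C = Vt / 12.075 = 580 / 12.075 = 48.033 mL/cmH2O.

48.0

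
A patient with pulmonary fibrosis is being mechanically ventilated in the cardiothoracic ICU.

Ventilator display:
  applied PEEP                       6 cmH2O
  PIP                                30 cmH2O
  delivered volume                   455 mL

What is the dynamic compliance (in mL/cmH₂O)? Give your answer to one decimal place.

19.0

Dynamic compliance = Vt / (PIP − PEEP) = 455 / (30 − 6) = 455 / 24.0 = 18.958 mL/cmH2O.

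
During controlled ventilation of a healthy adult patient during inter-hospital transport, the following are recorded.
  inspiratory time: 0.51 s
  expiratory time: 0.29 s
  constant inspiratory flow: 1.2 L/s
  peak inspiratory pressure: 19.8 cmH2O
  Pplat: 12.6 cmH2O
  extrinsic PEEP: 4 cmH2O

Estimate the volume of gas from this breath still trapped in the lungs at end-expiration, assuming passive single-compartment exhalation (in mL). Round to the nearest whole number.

310

Vt = flow × Ti = 1.2 L/s × 0.51 s × 1000 mL/L = 612.0 mL.
R = (PIP − Pplat)/V̇ = (19.8 − 12.6) / 1.2 = 7.2/1.2 = 6.0 cmH2O·s/L.
C = Vt/(Pplat − PEEP) = 612.0 / (12.6 − 4) = 612.0/8.6 = 71.163 mL/cmH2O.
τ = R × C = 6.0 × 0.07116 L/cmH2O = 0.427 s.
Fraction remaining = e^(−Te/τ) = e^(−0.29/0.427) = 0.507.
Trapped volume = 612.0 × 0.507 = 310.28 mL.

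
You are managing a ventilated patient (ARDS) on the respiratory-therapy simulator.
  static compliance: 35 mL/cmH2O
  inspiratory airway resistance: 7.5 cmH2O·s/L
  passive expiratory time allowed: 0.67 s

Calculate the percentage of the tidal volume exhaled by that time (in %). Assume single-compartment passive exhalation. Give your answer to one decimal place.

92.2

τ = R × C = 7.5 × 35 mL/cmH2O = 7.5 × 0.035 L/cmH2O = 0.2625 s.
Passive exhalation: V(t)/V₀ = e^(−t/τ) = e^(−0.67/0.2625) = 0.0779.
Fraction exhaled = 1 − 0.0779 = 0.9221 → 92.21%.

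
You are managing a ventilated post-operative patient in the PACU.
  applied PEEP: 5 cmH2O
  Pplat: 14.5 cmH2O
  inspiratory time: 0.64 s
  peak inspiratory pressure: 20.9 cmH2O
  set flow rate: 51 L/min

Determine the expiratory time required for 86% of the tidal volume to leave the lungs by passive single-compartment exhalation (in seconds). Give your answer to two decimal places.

Flow: 51 L/min ÷ 60 = 0.85 L/s.
Vt = flow × Ti = 0.85 L/s × 0.64 s × 1000 mL/L = 544.0 mL.
R = (PIP − Pplat)/V̇ = (20.9 − 14.5) / 0.85 = 6.4/0.85 = 7.529 cmH2O·s/L.
C = Vt/(Pplat − PEEP) = 544.0 / (14.5 − 5) = 544.0/9.5 = 57.263 mL/cmH2O.
τ = R × C = 7.529 × 0.05726 L/cmH2O = 0.4311 s.
t = −τ·ln(1 − 0.86) = −0.4311·ln(0.14) = 0.8476 s.

0.85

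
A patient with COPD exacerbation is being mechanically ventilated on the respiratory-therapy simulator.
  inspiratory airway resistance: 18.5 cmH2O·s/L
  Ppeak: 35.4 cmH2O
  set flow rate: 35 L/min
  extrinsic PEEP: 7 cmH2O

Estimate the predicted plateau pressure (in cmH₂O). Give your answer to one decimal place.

24.6

Flow: 35 L/min ÷ 60 = 0.5833 L/s.
Pplat = PIP − Raw × flow = 35.4 − 18.5 × 0.5833 = 35.4 − 10.791 = 24.609 cmH2O.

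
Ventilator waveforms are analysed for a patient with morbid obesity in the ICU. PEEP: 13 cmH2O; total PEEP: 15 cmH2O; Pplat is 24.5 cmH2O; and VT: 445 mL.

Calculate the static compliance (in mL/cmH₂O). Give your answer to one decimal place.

End-expiratory occlusion gives total PEEP = 15 cmH2O (intrinsic PEEP = 15 − 13 = 2). Use total PEEP for the elastic gradient.
Cstat = Vt / (Pplat − PEEPtotal) = 445 / (24.5 − 15) = 445 / 9.5 = 46.842 mL/cmH2O.

46.8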